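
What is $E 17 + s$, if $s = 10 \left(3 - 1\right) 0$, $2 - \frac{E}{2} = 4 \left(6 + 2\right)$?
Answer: $-1020$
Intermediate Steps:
$E = -60$ ($E = 4 - 2 \cdot 4 \left(6 + 2\right) = 4 - 2 \cdot 4 \cdot 8 = 4 - 64 = -60$)
$s = 0$ ($s = 10 \cdot 2 \cdot 0 = 10 \cdot 0 = 0$)
$E 17 + s = \left(-60\right) 17 + 0 = -1020 + 0 = -1020$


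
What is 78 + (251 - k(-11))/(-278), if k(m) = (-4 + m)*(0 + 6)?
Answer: 21343/278 ≈ 76.773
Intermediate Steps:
k(m) = -24 + 6*m (k(m) = (-4 + m)*6 = -24 + 6*m)
78 + (251 - k(-11))/(-278) = 78 + (251 - (-24 + 6*(-11)))/(-278) = 78 - (251 - (-24 - 66))/278 = 78 - (251 - 1*(-90))/278 = 78 - (251 + 90)/278 = 78 - 1/278*341 = 78 - 341/278 = 21343/278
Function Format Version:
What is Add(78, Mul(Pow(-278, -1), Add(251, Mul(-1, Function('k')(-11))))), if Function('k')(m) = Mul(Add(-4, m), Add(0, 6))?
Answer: Rational(21343, 278) ≈ 76.773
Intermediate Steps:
Function('k')(m) = Add(-24, Mul(6, m)) (Function('k')(m) = Mul(Add(-4, m), 6) = Add(-24, Mul(6, m)))
Add(78, Mul(Pow(-278, -1), Add(251, Mul(-1, Function('k')(-11))))) = Add(78, Mul(Pow(-278, -1), Add(251, Mul(-1, Add(-24, Mul(6, -11)))))) = Add(78, Mul(Rational(-1, 278), Add(251, Mul(-1, Add(-24, -66))))) = Add(78, Mul(Rational(-1, 278), Add(251, Mul(-1, -90)))) = Add(78, Mul(Rational(-1, 278), Add(251, 90))) = Add(78, Mul(Rational(-1, 278), 341)) = Add(78, Rational(-341, 278)) = Rational(21343, 278)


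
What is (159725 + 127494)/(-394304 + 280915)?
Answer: -287219/113389 ≈ -2.5330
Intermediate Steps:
(159725 + 127494)/(-394304 + 280915) = 287219/(-113389) = 287219*(-1/113389) = -287219/113389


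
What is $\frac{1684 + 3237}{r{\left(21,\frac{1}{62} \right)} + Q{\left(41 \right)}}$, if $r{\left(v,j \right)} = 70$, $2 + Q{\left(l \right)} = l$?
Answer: $\frac{4921}{109} \approx 45.147$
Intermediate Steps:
$Q{\left(l \right)} = -2 + l$
$\frac{1684 + 3237}{r{\left(21,\frac{1}{62} \right)} + Q{\left(41 \right)}} = \frac{1684 + 3237}{70 + \left(-2 + 41\right)} = \frac{4921}{70 + 39} = \frac{4921}{109}$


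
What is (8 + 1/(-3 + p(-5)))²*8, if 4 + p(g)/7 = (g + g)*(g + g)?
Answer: 229236872/447561 ≈ 512.19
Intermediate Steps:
p(g) = -28 + 28*g² (p(g) = -28 + 7*((g + g)*(g + g)) = -28 + 7*((2*g)*(2*g)) = -28 + 7*(4*g²) = -28 + 28*g²)
(8 + 1/(-3 + p(-5)))²*8 = (8 + 1/(-3 + (-28 + 28*(-5)²)))²*8 = (8 + 1/(-3 + (-28 + 28*25)))²*8 = (8 + 1/(-3 + (-28 + 700)))²*8 = (8 + 1/(-3 + 672))²*8 = (8 + 1/669)²*8 = (5353/669)²*8 = (28654609/447561)*8 = 229236872/447561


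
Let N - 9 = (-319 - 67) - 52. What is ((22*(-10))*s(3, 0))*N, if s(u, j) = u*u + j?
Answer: 849420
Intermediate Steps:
s(u, j) = j + u² (s(u, j) = u² + j = j + u²)
N = -429 (N = 9 + ((-319 - 67) - 52) = 9 + (-386 - 52) = 9 - 438 = -429)
((22*(-10))*s(3, 0))*N = ((22*(-10))*(0 + 3²))*(-429) = -220*(0 + 9)*(-429) = -220*9*(-429) = -1980*(-429) = 849420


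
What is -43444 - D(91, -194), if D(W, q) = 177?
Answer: -43621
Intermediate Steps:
-43444 - D(91, -194) = -43444 - 1*177 = -43444 - 177 = -43621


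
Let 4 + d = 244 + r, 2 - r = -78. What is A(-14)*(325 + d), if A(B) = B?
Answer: -9030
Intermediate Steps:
r = 80 (r = 2 - 1*(-78) = 2 + 78 = 80)
d = 320 (d = -4 + (244 + 80) = -4 + 324 = 320)
A(-14)*(325 + d) = -14*(325 + 320) = -14*645 = -9030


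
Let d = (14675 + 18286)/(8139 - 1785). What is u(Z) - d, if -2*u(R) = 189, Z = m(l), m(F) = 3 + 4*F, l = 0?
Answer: -105569/1059 ≈ -99.688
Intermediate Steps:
Z = 3 (Z = 3 + 4*0 = 3 + 0 = 3)
d = 10987/2118 (d = 32961/6354 = 32961*(1/6354) = 10987/2118 ≈ 5.1874)
u(R) = -189/2 (u(R) = -½*189 = -189/2)
u(Z) - d = -189/2 - 1*10987/2118 = -189/2 - 10987/2118 = -105569/1059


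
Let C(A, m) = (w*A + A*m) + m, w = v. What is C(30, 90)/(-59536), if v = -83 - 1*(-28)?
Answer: -285/14884 ≈ -0.019148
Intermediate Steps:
v = -55 (v = -83 + 28 = -55)
w = -55
C(A, m) = m - 55*A + A*m (C(A, m) = (-55*A + A*m) + m = m - 55*A + A*m)
C(30, 90)/(-59536) = (90 - 55*30 + 30*90)/(-59536) = (90 - 1650 + 2700)*(-1/59536) = 1140*(-1/59536) = -285/14884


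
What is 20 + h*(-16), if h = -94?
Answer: 1524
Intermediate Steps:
20 + h*(-16) = 20 - 94*(-16) = 20 + 1504 = 1524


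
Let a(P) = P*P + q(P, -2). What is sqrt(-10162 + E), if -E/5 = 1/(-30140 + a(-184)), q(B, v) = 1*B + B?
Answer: I*sqrt(3164081433)/558 ≈ 100.81*I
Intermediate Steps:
q(B, v) = 2*B (q(B, v) = B + B = 2*B)
a(P) = P**2 + 2*P (a(P) = P*P + 2*P = P**2 + 2*P)
E = -5/3348 (E = -5/(-30140 - 184*(2 - 184)) = -5/(-30140 - 184*(-182)) = -5/(-30140 + 33488) = -5/3348 ≈ -0.0014934)
sqrt(-10162 + E) = sqrt(-10162 - 5/3348) = sqrt(-34022381/3348) = I*sqrt(3164081433)/558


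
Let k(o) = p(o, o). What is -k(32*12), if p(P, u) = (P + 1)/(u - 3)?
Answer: -385/381 ≈ -1.0105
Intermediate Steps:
p(P, u) = (1 + P)/(-3 + u)
k(o) = (1 + o)/(-3 + o)
-k(32*12) = -(1 + 32*12)/(-3 + 32*12) = -(1 + 384)/(-3 + 384) = -385/381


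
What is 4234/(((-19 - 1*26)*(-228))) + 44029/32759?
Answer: 295219573/168053670 ≈ 1.7567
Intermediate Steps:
4234/(((-19 - 1*26)*(-228))) + 44029/32759 = 4234/(((-19 - 26)*(-228))) + 44029*(1/32759) = 4234/((-45*(-228))) + 44029/32759 = 4234/10260 + 44029/32759 = 4234*(1/10260) + 44029/32759 = 2117/5130 + 44029/32759 = 295219573/168053670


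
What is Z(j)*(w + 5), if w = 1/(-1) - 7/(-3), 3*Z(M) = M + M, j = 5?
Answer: 190/9 ≈ 21.111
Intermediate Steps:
Z(M) = 2*M/3 (Z(M) = (M + M)/3 = (2*M)/3 = 2*M/3)
w = 4/3 (w = 1*(-1) - 7*(-1/3) = -1 + 7/3 = 4/3 ≈ 1.3333)
Z(j)*(w + 5) = ((2/3)*5)*(4/3 + 5) = (10/3)*(19/3) = 190/9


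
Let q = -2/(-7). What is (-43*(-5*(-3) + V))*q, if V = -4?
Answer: -946/7 ≈ -135.14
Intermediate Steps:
q = 2/7 (q = -2*(-1/7) = 2/7 ≈ 0.28571)
(-43*(-5*(-3) + V))*q = -43*(-5*(-3) - 4)*(2/7) = -43*(15 - 4)*(2/7) = -43*11*(2/7) = -473*2/7 = -946/7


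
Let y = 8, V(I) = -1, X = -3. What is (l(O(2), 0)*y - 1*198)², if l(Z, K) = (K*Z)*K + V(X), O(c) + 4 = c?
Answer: 42436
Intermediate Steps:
O(c) = -4 + c
l(Z, K) = -1 + Z*K² (l(Z, K) = (K*Z)*K - 1 = Z*K² - 1 = -1 + Z*K²)
(l(O(2), 0)*y - 1*198)² = ((-1 + (-4 + 2)*0²)*8 - 1*198)² = ((-1 - 2*0)*8 - 198)² = ((-1 + 0)*8 - 198)² = (-1*8 - 198)² = (-8 - 198)² = (-206)² = 42436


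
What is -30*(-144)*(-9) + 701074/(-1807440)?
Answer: -35136984137/903720 ≈ -38880.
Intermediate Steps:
-30*(-144)*(-9) + 701074/(-1807440) = 4320*(-9) + 701074*(-1/1807440) = -38880 - 350537/903720 = -35136984137/903720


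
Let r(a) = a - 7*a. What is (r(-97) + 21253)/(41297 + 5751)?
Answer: 21835/47048 ≈ 0.46410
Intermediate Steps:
r(a) = -6*a
(r(-97) + 21253)/(41297 + 5751) = (-6*(-97) + 21253)/(41297 + 5751) = (582 + 21253)/47048 = 21835*(1/47048) = 21835/47048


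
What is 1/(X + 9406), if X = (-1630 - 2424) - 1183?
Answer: 1/4169 ≈ 0.00023987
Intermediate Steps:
X = -5237 (X = -4054 - 1183 = -5237)
1/(X + 9406) = 1/(-5237 + 9406) = 1/4169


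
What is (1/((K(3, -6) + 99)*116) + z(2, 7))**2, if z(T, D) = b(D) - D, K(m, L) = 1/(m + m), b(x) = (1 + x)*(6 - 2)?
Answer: 744342739009/1190940100 ≈ 625.00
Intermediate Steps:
b(x) = 4 + 4*x (b(x) = (1 + x)*4 = 4 + 4*x)
K(m, L) = 1/(2*m)
z(T, D) = 4 + 3*D (z(T, D) = (4 + 4*D) - D = 4 + 3*D)
(1/((K(3, -6) + 99)*116) + z(2, 7))**2 = (1/(((1/2)/3 + 99)*116) + (4 + 3*7))**2 = ((1/116)/((1/2)*(1/3) + 99) + (4 + 21))**2 = ((1/116)/(1/6 + 99) + 25)**2 = ((1/116)/(595/6) + 25)**2 = ((6/595)*(1/116) + 25)**2 = (3/34510 + 25)**2 = (862753/34510)**2 = 744342739009/1190940100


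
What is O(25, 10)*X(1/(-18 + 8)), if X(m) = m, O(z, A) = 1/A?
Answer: -1/100 ≈ -0.010000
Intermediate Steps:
O(25, 10)*X(1/(-18 + 8)) = 1/(10*(-18 + 8)) = (⅒)/(-10) = (⅒)*(-⅒) = -1/100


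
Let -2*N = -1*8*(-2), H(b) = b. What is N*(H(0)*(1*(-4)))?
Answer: 0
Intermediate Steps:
N = -8 (N = -(-1*8)*(-2)/2 = -(-4)*(-2) = -½*16 = -8)
N*(H(0)*(1*(-4))) = -0*1*(-4) = -0*(-4) = -8*0 = 0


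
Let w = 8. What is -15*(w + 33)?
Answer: -615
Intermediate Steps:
-15*(w + 33) = -15*(8 + 33) = -15*41 = -615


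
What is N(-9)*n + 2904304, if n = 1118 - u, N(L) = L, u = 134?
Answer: 2895448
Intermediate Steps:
n = 984 (n = 1118 - 1*134 = 1118 - 134 = 984)
N(-9)*n + 2904304 = -9*984 + 2904304 = -8856 + 2904304 = 2895448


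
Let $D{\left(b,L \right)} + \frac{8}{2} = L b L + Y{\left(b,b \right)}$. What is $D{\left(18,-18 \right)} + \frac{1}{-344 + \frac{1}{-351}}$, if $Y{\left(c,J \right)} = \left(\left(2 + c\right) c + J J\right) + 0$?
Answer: $\frac{786291089}{120745} \approx 6512.0$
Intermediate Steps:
$Y{\left(c,J \right)} = J^{2} + c \left(2 + c\right)$ ($Y{\left(c,J \right)} = \left(c \left(2 + c\right) + J^{2}\right) + 0 = \left(J^{2} + c \left(2 + c\right)\right) + 0 = J^{2} + c \left(2 + c\right)$)
$D{\left(b,L \right)} = -4 + 2 b + 2 b^{2} + b L^{2}$ ($D{\left(b,L \right)} = -4 + \left(L b L + \left(b^{2} + b^{2} + 2 b\right)\right) = -4 + \left(b L^{2} + \left(2 b + 2 b^{2}\right)\right) = -4 + \left(2 b + 2 b^{2} + b L^{2}\right) = -4 + 2 b + 2 b^{2} + b L^{2}$)
$D{\left(18,-18 \right)} + \frac{1}{-344 + \frac{1}{-351}} = \left(-4 + 2 \cdot 18 + 2 \cdot 18^{2} + 18 \left(-18\right)^{2}\right) + \frac{1}{-344 + \frac{1}{-351}} = \left(-4 + 36 + 2 \cdot 324 + 18 \cdot 324\right) + \frac{1}{-344 - \frac{1}{351}} = \left(-4 + 36 + 648 + 5832\right) + \frac{1}{- \frac{120745}{351}} = 6512 - \frac{351}{120745} = \frac{786291089}{120745}$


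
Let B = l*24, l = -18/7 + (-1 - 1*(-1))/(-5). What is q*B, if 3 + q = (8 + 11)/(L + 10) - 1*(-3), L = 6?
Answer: -513/7 ≈ -73.286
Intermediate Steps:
l = -18/7 (l = -18*⅐ + (-1 + 1)*(-⅕) = -18/7 + 0*(-⅕) = -18/7 + 0 = -18/7 ≈ -2.5714)
B = -432/7 (B = -18/7*24 = -432/7 ≈ -61.714)
q = 19/16 (q = -3 + ((8 + 11)/(6 + 10) - 1*(-3)) = -3 + (19/16 + 3) = -3 + 67/16 = 19/16 ≈ 1.1875)
q*B = (19/16)*(-432/7) = -513/7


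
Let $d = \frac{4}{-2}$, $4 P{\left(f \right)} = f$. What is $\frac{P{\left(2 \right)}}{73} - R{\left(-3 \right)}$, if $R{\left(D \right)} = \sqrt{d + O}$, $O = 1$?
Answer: $\frac{1}{146} - i \approx 0.0068493 - 1.0 i$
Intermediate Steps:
$P{\left(f \right)} = \frac{f}{4}$
$d = -2$ ($d = 4 \left(- \frac{1}{2}\right) = -2$)
$R{\left(D \right)} = i$ ($R{\left(D \right)} = \sqrt{-2 + 1} = \sqrt{-1} = i$)
$\frac{P{\left(2 \right)}}{73} - R{\left(-3 \right)} = \frac{\frac{1}{4} \cdot 2}{73} - i = \frac{1}{2} \cdot \frac{1}{73} - i = \frac{1}{146} - i$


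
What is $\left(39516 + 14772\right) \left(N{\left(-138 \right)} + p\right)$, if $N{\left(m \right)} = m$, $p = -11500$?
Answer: $-631803744$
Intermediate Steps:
$\left(39516 + 14772\right) \left(N{\left(-138 \right)} + p\right) = \left(39516 + 14772\right) \left(-138 - 11500\right) = 54288 \left(-11638\right) = -631803744$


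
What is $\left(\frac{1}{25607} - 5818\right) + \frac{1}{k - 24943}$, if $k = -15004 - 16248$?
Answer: $- \frac{8372016822982}{1438985365} \approx -5818.0$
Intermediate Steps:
$k = -31252$
$\left(\frac{1}{25607} - 5818\right) + \frac{1}{k - 24943} = \left(\frac{1}{25607} - 5818\right) + \frac{1}{-31252 - 24943} = \left(\frac{1}{25607} - 5818\right) + \frac{1}{-56195} = - \frac{148981525}{25607} - \frac{1}{56195} = - \frac{8372016822982}{1438985365}$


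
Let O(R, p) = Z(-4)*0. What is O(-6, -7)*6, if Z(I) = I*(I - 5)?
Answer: 0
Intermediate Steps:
Z(I) = I*(-5 + I)
O(R, p) = 0 (O(R, p) = -4*(-5 - 4)*0 = -4*(-9)*0 = 36*0 = 0)
O(-6, -7)*6 = 0*6 = 0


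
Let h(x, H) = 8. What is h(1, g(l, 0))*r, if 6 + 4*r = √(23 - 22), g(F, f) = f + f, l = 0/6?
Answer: -10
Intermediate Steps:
l = 0 (l = 0*(⅙) = 0)
g(F, f) = 2*f
r = -5/4 (r = -3/2 + √(23 - 22)/4 = -3/2 + √1/4 = -3/2 + (¼)*1 = -3/2 + ¼ = -5/4 ≈ -1.2500)
h(1, g(l, 0))*r = 8*(-5/4) = -10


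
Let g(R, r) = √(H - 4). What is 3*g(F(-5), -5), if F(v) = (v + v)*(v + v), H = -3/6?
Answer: 9*I*√2/2 ≈ 6.364*I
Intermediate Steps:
H = -½ (H = -3*⅙ = -½ ≈ -0.50000)
F(v) = 4*v² (F(v) = (2*v)*(2*v) = 4*v²)
g(R, r) = 3*I*√2/2 (g(R, r) = √(-½ - 4) = √(-9/2) = 3*I*√2/2)
3*g(F(-5), -5) = 3*(3*I*√2/2) = 9*I*√2/2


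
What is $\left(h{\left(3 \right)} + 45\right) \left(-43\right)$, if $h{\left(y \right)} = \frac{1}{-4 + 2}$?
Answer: $- \frac{3827}{2} \approx -1913.5$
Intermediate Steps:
$h{\left(y \right)} = - \frac{1}{2}$ ($h{\left(y \right)} = \frac{1}{-2} = - \frac{1}{2}$)
$\left(h{\left(3 \right)} + 45\right) \left(-43\right) = \left(- \frac{1}{2} + 45\right) \left(-43\right) = \frac{89}{2} \left(-43\right) = - \frac{3827}{2}$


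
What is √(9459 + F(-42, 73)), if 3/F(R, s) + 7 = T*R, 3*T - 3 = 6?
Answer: 2*√41829963/133 ≈ 97.257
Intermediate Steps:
T = 3 (T = 1 + (⅓)*6 = 1 + 2 = 3)
F(R, s) = 3/(-7 + 3*R)
√(9459 + F(-42, 73)) = √(9459 + 3/(-7 + 3*(-42))) = √(9459 + 3/(-7 - 126)) = √(9459 + 3/(-133)) = √(9459 + 3*(-1/133)) = √(9459 - 3/133) = √(1258044/133) = 2*√41829963/133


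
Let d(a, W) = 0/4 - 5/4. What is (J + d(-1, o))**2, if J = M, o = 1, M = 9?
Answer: 961/16 ≈ 60.063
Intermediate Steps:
J = 9
d(a, W) = -5/4 (d(a, W) = 0*(1/4) - 5*1/4 = 0 - 5/4 = -5/4)
(J + d(-1, o))**2 = (9 - 5/4)**2 = (31/4)**2 = 961/16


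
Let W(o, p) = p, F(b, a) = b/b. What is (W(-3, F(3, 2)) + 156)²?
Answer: 24649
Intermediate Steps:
F(b, a) = 1
(W(-3, F(3, 2)) + 156)² = (1 + 156)² = 157² = 24649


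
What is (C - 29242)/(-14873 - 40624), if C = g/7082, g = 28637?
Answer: 5309313/10077686 ≈ 0.52684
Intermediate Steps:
C = 28637/7082 ≈ 4.0436
(C - 29242)/(-14873 - 40624) = (28637/7082 - 29242)/(-14873 - 40624) = -207063207/7082/(-55497) = -207063207/7082*(-1/55497) = 5309313/10077686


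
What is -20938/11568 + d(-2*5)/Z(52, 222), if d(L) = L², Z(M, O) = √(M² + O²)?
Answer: -10469/5784 + 50*√12997/12997 ≈ -1.3714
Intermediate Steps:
-20938/11568 + d(-2*5)/Z(52, 222) = -20938/11568 + (-2*5)²/(√(52² + 222²)) = -20938*1/11568 + (-10)²/(√(2704 + 49284)) = -10469/5784 + 100/(√51988) = -10469/5784 + 100/((2*√12997)) = -10469/5784 + 100*(√12997/25994) = -10469/5784 + 50*√12997/12997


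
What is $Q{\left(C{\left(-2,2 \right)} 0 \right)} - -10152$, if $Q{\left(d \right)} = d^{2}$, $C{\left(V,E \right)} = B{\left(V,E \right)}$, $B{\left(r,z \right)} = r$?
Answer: $10152$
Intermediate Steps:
$C{\left(V,E \right)} = V$
$Q{\left(C{\left(-2,2 \right)} 0 \right)} - -10152 = \left(\left(-2\right) 0\right)^{2} - -10152 = 0^{2} + 10152 = 0 + 10152 = 10152$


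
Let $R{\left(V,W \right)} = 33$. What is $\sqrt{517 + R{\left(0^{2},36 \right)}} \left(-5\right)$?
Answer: $- 25 \sqrt{22} \approx -117.26$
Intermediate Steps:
$\sqrt{517 + R{\left(0^{2},36 \right)}} \left(-5\right) = \sqrt{517 + 33} \left(-5\right) = \sqrt{550} \left(-5\right) = 5 \sqrt{22} \left(-5\right) = - 25 \sqrt{22}$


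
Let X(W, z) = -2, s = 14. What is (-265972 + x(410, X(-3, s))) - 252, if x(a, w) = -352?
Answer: -266576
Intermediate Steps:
(-265972 + x(410, X(-3, s))) - 252 = (-265972 - 352) - 252 = -266324 - 252 = -266576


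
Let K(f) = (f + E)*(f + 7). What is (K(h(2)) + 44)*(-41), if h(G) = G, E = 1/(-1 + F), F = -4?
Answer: -12341/5 ≈ -2468.2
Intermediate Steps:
E = -1/5 (E = 1/(-1 - 4) = 1/(-5) = -1/5 ≈ -0.20000)
K(f) = (7 + f)*(-1/5 + f) (K(f) = (f - 1/5)*(f + 7) = (-1/5 + f)*(7 + f) = (7 + f)*(-1/5 + f))
(K(h(2)) + 44)*(-41) = ((-7/5 + 2**2 + (34/5)*2) + 44)*(-41) = ((-7/5 + 4 + 68/5) + 44)*(-41) = (81/5 + 44)*(-41) = (301/5)*(-41) = -12341/5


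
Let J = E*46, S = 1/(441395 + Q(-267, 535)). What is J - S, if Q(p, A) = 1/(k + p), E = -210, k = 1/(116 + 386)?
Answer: -571500046982813/59161495533 ≈ -9660.0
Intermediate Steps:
k = 1/502 ≈ 0.0019920
Q(p, A) = 1/(1/502 + p)
S = 134033/59161495533 (S = 1/(441395 + 502/(1 + 502*(-267))) = 1/(441395 + 502/(1 - 134034)) = 1/(441395 + 502/(-134033)) = 1/(441395 + 502*(-1/134033)) = 1/(441395 - 502/134033) = 1/(59161495533/134033) = 134033/59161495533 ≈ 2.2655e-6)
J = -9660 (J = -210*46 = -9660)
J - S = -9660 - 1*134033/59161495533 = -9660 - 134033/59161495533 = -571500046982813/59161495533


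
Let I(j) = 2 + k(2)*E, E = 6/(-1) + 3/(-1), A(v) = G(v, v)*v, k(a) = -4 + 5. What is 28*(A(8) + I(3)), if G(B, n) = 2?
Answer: 252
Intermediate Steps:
k(a) = 1
A(v) = 2*v
E = -9 (E = 6*(-1) + 3*(-1) = -6 - 3 = -9)
I(j) = -7 (I(j) = 2 + 1*(-9) = 2 - 9 = -7)
28*(A(8) + I(3)) = 28*(2*8 - 7) = 28*(16 - 7) = 28*9 = 252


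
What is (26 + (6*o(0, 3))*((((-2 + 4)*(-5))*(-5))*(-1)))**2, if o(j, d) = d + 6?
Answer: 7150276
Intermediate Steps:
o(j, d) = 6 + d
(26 + (6*o(0, 3))*((((-2 + 4)*(-5))*(-5))*(-1)))**2 = (26 + (6*(6 + 3))*((((-2 + 4)*(-5))*(-5))*(-1)))**2 = (26 + (6*9)*(((2*(-5))*(-5))*(-1)))**2 = (26 + 54*(-10*(-5)*(-1)))**2 = (26 + 54*(50*(-1)))**2 = (26 + 54*(-50))**2 = (26 - 2700)**2 = (-2674)**2 = 7150276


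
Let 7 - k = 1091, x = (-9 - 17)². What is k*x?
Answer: -732784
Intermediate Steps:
x = 676 (x = (-26)² = 676)
k = -1084 (k = 7 - 1*1091 = 7 - 1091 = -1084)
k*x = -1084*676 = -732784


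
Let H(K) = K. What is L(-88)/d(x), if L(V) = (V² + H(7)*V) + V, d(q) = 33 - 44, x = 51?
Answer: -640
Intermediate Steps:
d(q) = -11
L(V) = V² + 8*V (L(V) = (V² + 7*V) + V = V² + 8*V)
L(-88)/d(x) = -88*(8 - 88)/(-11) = -88*(-80)*(-1/11) = 7040*(-1/11) = -640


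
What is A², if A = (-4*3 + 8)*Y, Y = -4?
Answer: 256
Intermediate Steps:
A = 16 (A = (-4*3 + 8)*(-4) = (-12 + 8)*(-4) = -4*(-4) = 16)
A² = 16² = 256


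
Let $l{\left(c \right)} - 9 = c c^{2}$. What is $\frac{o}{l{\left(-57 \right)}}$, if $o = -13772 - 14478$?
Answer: $\frac{14125}{92592} \approx 0.15255$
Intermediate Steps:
$o = -28250$ ($o = -13772 - 14478 = -28250$)
$l{\left(c \right)} = 9 + c^{3}$ ($l{\left(c \right)} = 9 + c c^{2} = 9 + c^{3}$)
$\frac{o}{l{\left(-57 \right)}} = - \frac{28250}{9 + \left(-57\right)^{3}} = - \frac{28250}{9 - 185193} = - \frac{28250}{-185184} = \left(-28250\right) \left(- \frac{1}{185184}\right) = \frac{14125}{92592}$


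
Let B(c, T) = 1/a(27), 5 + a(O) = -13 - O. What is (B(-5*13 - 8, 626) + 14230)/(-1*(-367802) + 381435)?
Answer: 640349/33715665 ≈ 0.018993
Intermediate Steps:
a(O) = -18 - O (a(O) = -5 + (-13 - O) = -18 - O)
B(c, T) = -1/45 (B(c, T) = 1/(-18 - 1*27) = 1/(-18 - 27) = 1/(-45) = -1/45)
(B(-5*13 - 8, 626) + 14230)/(-1*(-367802) + 381435) = (-1/45 + 14230)/(-1*(-367802) + 381435) = 640349/(45*(367802 + 381435)) = (640349/45)/749237 = (640349/45)*(1/749237) = 640349/33715665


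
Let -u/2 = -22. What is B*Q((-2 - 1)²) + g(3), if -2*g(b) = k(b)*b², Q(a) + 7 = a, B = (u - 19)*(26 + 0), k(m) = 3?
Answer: 2573/2 ≈ 1286.5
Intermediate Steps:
u = 44 (u = -2*(-22) = 44)
B = 650 (B = (44 - 19)*(26 + 0) = 25*26 = 650)
Q(a) = -7 + a
g(b) = -3*b²/2
B*Q((-2 - 1)²) + g(3) = 650*(-7 + (-2 - 1)²) - 3/2*3² = 650*(-7 + (-3)²) - 3/2*9 = 650*(-7 + 9) - 27/2 = 650*2 - 27/2 = 1300 - 27/2 = 2573/2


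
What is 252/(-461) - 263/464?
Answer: -238171/213904 ≈ -1.1134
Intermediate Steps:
252/(-461) - 263/464 = 252*(-1/461) - 263*1/464 = -252/461 - 263/464 = -238171/213904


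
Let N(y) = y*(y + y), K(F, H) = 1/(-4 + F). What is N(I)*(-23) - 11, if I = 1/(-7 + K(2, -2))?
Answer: -2659/225 ≈ -11.818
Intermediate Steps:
I = -2/15 (I = 1/(-7 + 1/(-4 + 2)) = 1/(-7 + 1/(-2)) = 1/(-7 - 1/2) = 1/(-15/2) = -2/15 ≈ -0.13333)
N(y) = 2*y**2 (N(y) = y*(2*y) = 2*y**2)
N(I)*(-23) - 11 = (2*(-2/15)**2)*(-23) - 11 = (2*(4/225))*(-23) - 11 = (8/225)*(-23) - 11 = -184/225 - 11 = -2659/225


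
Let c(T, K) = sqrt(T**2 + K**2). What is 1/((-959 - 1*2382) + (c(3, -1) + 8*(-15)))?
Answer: -3461/11978511 - sqrt(10)/11978511 ≈ -0.00028920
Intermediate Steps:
c(T, K) = sqrt(K**2 + T**2)
1/((-959 - 1*2382) + (c(3, -1) + 8*(-15))) = 1/((-959 - 1*2382) + (sqrt((-1)**2 + 3**2) + 8*(-15))) = 1/((-959 - 2382) + (sqrt(1 + 9) - 120)) = 1/(-3341 + (sqrt(10) - 120)) = 1/(-3341 + (-120 + sqrt(10))) = 1/(-3461 + sqrt(10))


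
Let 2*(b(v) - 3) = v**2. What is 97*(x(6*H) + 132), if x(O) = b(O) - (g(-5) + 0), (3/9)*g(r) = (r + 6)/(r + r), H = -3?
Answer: 288381/10 ≈ 28838.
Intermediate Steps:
g(r) = 3*(6 + r)/(2*r) (g(r) = 3*((r + 6)/(r + r)) = 3*((6 + r)/((2*r))) = 3*((6 + r)*(1/(2*r))) = 3*((6 + r)/(2*r)) = 3*(6 + r)/(2*r))
b(v) = 3 + v**2/2
x(O) = 33/10 + O**2/2 (x(O) = (3 + O**2/2) - ((3/2 + 9/(-5)) + 0) = (3 + O**2/2) - ((3/2 + 9*(-1/5)) + 0) = (3 + O**2/2) - ((3/2 - 9/5) + 0) = (3 + O**2/2) - (-3/10 + 0) = (3 + O**2/2) - 1*(-3/10) = (3 + O**2/2) + 3/10 = 33/10 + O**2/2)
97*(x(6*H) + 132) = 97*((33/10 + (6*(-3))**2/2) + 132) = 97*((33/10 + (1/2)*(-18)**2) + 132) = 97*((33/10 + (1/2)*324) + 132) = 97*((33/10 + 162) + 132) = 97*(1653/10 + 132) = 97*(2973/10) = 288381/10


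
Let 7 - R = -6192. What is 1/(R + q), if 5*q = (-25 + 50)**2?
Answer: 1/6324 ≈ 0.00015813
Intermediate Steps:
R = 6199 (R = 7 - 1*(-6192) = 7 + 6192 = 6199)
q = 125 (q = (-25 + 50)**2/5 = (1/5)*25**2 = (1/5)*625 = 125)
1/(R + q) = 1/(6199 + 125) = 1/6324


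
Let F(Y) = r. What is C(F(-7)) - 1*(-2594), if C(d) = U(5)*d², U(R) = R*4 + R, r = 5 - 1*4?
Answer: 2619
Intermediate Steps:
r = 1 (r = 5 - 4 = 1)
F(Y) = 1
U(R) = 5*R (U(R) = 4*R + R = 5*R)
C(d) = 25*d² (C(d) = (5*5)*d² = 25*d²)
C(F(-7)) - 1*(-2594) = 25*1² - 1*(-2594) = 25*1 + 2594 = 25 + 2594 = 2619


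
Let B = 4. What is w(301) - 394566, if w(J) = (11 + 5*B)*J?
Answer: -385235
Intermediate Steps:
w(J) = 31*J (w(J) = (11 + 5*4)*J = (11 + 20)*J = 31*J)
w(301) - 394566 = 31*301 - 394566 = 9331 - 394566 = -385235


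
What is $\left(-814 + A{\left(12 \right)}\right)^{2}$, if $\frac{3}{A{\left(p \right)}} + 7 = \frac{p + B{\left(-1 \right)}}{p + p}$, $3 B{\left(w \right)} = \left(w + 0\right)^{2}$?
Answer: $\frac{144669165316}{218089} \approx 6.6335 \cdot 10^{5}$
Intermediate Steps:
$B{\left(w \right)} = \frac{w^{2}}{3}$ ($B{\left(w \right)} = \frac{\left(w + 0\right)^{2}}{3} = \frac{w^{2}}{3}$)
$A{\left(p \right)} = \frac{3}{-7 + \frac{\frac{1}{3} + p}{2 p}}$ ($A{\left(p \right)} = \frac{3}{-7 + \frac{p + \frac{\left(-1\right)^{2}}{3}}{p + p}} = \frac{3}{-7 + \frac{p + \frac{1}{3} \cdot 1}{2 p}} = \frac{3}{-7 + \left(p + \frac{1}{3}\right) \frac{1}{2 p}} = \frac{3}{-7 + \left(\frac{1}{3} + p\right) \frac{1}{2 p}} = \frac{3}{-7 + \frac{\frac{1}{3} + p}{2 p}}$)
$\left(-814 + A{\left(12 \right)}\right)^{2} = \left(-814 - \frac{216}{-1 + 39 \cdot 12}\right)^{2} = \left(-814 - \frac{216}{-1 + 468}\right)^{2} = \left(-814 - \frac{216}{467}\right)^{2} = \left(- \frac{380354}{467}\right)^{2} = \frac{144669165316}{218089}$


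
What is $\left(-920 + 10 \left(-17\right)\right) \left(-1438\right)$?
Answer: $1567420$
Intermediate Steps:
$\left(-920 + 10 \left(-17\right)\right) \left(-1438\right) = \left(-920 - 170\right) \left(-1438\right) = \left(-1090\right) \left(-1438\right) = 1567420$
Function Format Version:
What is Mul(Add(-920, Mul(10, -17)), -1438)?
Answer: 1567420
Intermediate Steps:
Mul(Add(-920, Mul(10, -17)), -1438) = Mul(Add(-920, -170), -1438) = Mul(-1090, -1438) = 1567420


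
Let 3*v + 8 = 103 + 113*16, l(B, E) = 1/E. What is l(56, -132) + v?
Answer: 83731/132 ≈ 634.33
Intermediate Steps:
v = 1903/3 (v = -8/3 + (103 + 113*16)/3 = -8/3 + (103 + 1808)/3 = -8/3 + (⅓)*1911 = -8/3 + 637 = 1903/3 ≈ 634.33)
l(56, -132) + v = 1/(-132) + 1903/3 = -1/132 + 1903/3 = 83731/132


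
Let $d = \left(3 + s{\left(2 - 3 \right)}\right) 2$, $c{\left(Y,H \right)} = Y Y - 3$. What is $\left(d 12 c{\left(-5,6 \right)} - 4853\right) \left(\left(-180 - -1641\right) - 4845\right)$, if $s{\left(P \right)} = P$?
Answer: $12849048$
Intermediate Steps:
$c{\left(Y,H \right)} = -3 + Y^{2}$ ($c{\left(Y,H \right)} = Y^{2} - 3 = -3 + Y^{2}$)
$d = 4$ ($d = \left(3 + \left(2 - 3\right)\right) 2 = \left(3 - 1\right) 2 = 2 \cdot 2 = 4$)
$\left(d 12 c{\left(-5,6 \right)} - 4853\right) \left(\left(-180 - -1641\right) - 4845\right) = \left(4 \cdot 12 \left(-3 + \left(-5\right)^{2}\right) - 4853\right) \left(\left(-180 - -1641\right) - 4845\right) = \left(48 \left(-3 + 25\right) - 4853\right) \left(\left(-180 + 1641\right) - 4845\right) = \left(48 \cdot 22 - 4853\right) \left(1461 - 4845\right) = \left(1056 - 4853\right) \left(-3384\right) = \left(-3797\right) \left(-3384\right) = 12849048$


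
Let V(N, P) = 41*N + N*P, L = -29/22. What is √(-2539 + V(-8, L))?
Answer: I*√345631/11 ≈ 53.446*I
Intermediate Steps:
L = -29/22 (L = -29*1/22 = -29/22 ≈ -1.3182)
√(-2539 + V(-8, L)) = √(-2539 - 8*(41 - 29/22)) = √(-2539 - 8*873/22) = √(-2539 - 3492/11) = √(-31421/11) = I*√345631/11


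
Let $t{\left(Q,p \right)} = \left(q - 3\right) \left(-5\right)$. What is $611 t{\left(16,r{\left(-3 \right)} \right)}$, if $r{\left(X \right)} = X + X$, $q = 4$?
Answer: $-3055$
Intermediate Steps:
$r{\left(X \right)} = 2 X$
$t{\left(Q,p \right)} = -5$ ($t{\left(Q,p \right)} = \left(4 - 3\right) \left(-5\right) = 1 \left(-5\right) = -5$)
$611 t{\left(16,r{\left(-3 \right)} \right)} = 611 \left(-5\right) = -3055$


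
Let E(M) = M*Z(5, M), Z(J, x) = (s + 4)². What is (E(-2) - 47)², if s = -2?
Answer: 3025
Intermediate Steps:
Z(J, x) = 4 (Z(J, x) = (-2 + 4)² = 2² = 4)
E(M) = 4*M (E(M) = M*4 = 4*M)
(E(-2) - 47)² = (4*(-2) - 47)² = (-8 - 47)² = (-55)² = 3025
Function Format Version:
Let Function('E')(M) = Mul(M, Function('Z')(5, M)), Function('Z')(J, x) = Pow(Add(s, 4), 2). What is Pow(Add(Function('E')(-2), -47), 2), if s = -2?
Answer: 3025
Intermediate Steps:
Function('Z')(J, x) = 4 (Function('Z')(J, x) = Pow(Add(-2, 4), 2) = Pow(2, 2) = 4)
Function('E')(M) = Mul(4, M) (Function('E')(M) = Mul(M, 4) = Mul(4, M))
Pow(Add(Function('E')(-2), -47), 2) = Pow(Add(Mul(4, -2), -47), 2) = Pow(Add(-8, -47), 2) = Pow(-55, 2) = 3025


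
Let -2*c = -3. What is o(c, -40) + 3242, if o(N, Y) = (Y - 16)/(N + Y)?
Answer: 35678/11 ≈ 3243.5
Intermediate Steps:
c = 3/2 (c = -½*(-3) = 3/2 ≈ 1.5000)
o(N, Y) = (-16 + Y)/(N + Y)
o(c, -40) + 3242 = (-16 - 40)/(3/2 - 40) + 3242 = -56/(-77/2) + 3242 = -2/77*(-56) + 3242 = 16/11 + 3242 = 35678/11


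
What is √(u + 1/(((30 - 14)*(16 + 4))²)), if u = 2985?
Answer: √305664001/320 ≈ 54.635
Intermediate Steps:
√(u + 1/(((30 - 14)*(16 + 4))²)) = √(2985 + 1/(((30 - 14)*(16 + 4))²)) = √(2985 + 1/((16*20)²)) = √(2985 + 1/(320²)) = √(2985 + 1/102400) = √(305664001/102400) = √305664001/320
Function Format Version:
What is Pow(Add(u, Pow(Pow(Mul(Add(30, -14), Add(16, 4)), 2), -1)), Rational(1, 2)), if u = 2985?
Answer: Mul(Rational(1, 320), Pow(305664001, Rational(1, 2))) ≈ 54.635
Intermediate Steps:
Pow(Add(u, Pow(Pow(Mul(Add(30, -14), Add(16, 4)), 2), -1)), Rational(1, 2)) = Pow(Add(2985, Pow(Pow(Mul(Add(30, -14), Add(16, 4)), 2), -1)), Rational(1, 2)) = Pow(Add(2985, Pow(Pow(Mul(16, 20), 2), -1)), Rational(1, 2)) = Pow(Add(2985, Pow(Pow(320, 2), -1)), Rational(1, 2)) = Pow(Add(2985, Pow(102400, -1)), Rational(1, 2)) = Pow(Add(2985, Rational(1, 102400)), Rational(1, 2)) = Pow(Rational(305664001, 102400), Rational(1, 2)) = Mul(Rational(1, 320), Pow(305664001, Rational(1, 2)))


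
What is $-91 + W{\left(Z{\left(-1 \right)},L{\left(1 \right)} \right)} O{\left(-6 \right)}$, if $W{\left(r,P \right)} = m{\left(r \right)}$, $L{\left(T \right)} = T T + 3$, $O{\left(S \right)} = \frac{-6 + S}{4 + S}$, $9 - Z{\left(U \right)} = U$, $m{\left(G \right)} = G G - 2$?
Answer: $497$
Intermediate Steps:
$m{\left(G \right)} = -2 + G^{2}$ ($m{\left(G \right)} = G^{2} - 2 = -2 + G^{2}$)
$Z{\left(U \right)} = 9 - U$
$O{\left(S \right)} = \frac{-6 + S}{4 + S}$
$L{\left(T \right)} = 3 + T^{2}$ ($L{\left(T \right)} = T^{2} + 3 = 3 + T^{2}$)
$W{\left(r,P \right)} = -2 + r^{2}$
$-91 + W{\left(Z{\left(-1 \right)},L{\left(1 \right)} \right)} O{\left(-6 \right)} = -91 + \left(-2 + \left(9 - -1\right)^{2}\right) \frac{-6 - 6}{4 - 6} = -91 + \left(-2 + \left(9 + 1\right)^{2}\right) \frac{1}{-2} \left(-12\right) = -91 + \left(-2 + 10^{2}\right) \left(\left(- \frac{1}{2}\right) \left(-12\right)\right) = -91 + \left(-2 + 100\right) 6 = -91 + 98 \cdot 6 = -91 + 588 = 497$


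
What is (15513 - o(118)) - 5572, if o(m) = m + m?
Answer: 9705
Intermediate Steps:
o(m) = 2*m
(15513 - o(118)) - 5572 = (15513 - 2*118) - 5572 = (15513 - 1*236) - 5572 = (15513 - 236) - 5572 = 15277 - 5572 = 9705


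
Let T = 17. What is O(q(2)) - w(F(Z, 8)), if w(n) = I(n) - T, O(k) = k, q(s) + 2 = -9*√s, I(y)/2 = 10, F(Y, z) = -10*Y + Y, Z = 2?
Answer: -5 - 9*√2 ≈ -17.728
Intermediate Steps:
F(Y, z) = -9*Y
I(y) = 20 (I(y) = 2*10 = 20)
q(s) = -2 - 9*√s
w(n) = 3 (w(n) = 20 - 1*17 = 20 - 17 = 3)
O(q(2)) - w(F(Z, 8)) = (-2 - 9*√2) - 1*3 = (-2 - 9*√2) - 3 = -5 - 9*√2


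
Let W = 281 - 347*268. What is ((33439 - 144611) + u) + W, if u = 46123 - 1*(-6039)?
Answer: -151725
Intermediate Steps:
u = 52162 (u = 46123 + 6039 = 52162)
W = -92715 (W = 281 - 92996 = -92715)
((33439 - 144611) + u) + W = ((33439 - 144611) + 52162) - 92715 = (-111172 + 52162) - 92715 = -59010 - 92715 = -151725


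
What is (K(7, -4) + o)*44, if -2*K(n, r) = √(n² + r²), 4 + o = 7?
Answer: 132 - 22*√65 ≈ -45.370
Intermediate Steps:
o = 3 (o = -4 + 7 = 3)
K(n, r) = -√(n² + r²)/2
(K(7, -4) + o)*44 = (-√(7² + (-4)²)/2 + 3)*44 = (-√(49 + 16)/2 + 3)*44 = (-√65/2 + 3)*44 = (3 - √65/2)*44 = 132 - 22*√65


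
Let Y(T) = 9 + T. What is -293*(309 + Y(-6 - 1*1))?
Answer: -91123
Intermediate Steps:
-293*(309 + Y(-6 - 1*1)) = -293*(309 + (9 + (-6 - 1*1))) = -293*(309 + (9 + (-6 - 1))) = -293*(309 + (9 - 7)) = -293*(309 + 2) = -293*311 = -91123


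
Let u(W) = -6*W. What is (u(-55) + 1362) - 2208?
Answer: -516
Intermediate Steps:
(u(-55) + 1362) - 2208 = (-6*(-55) + 1362) - 2208 = (330 + 1362) - 2208 = 1692 - 2208 = -516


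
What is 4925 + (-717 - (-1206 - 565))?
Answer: 5979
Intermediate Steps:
4925 + (-717 - (-1206 - 565)) = 4925 + (-717 - 1*(-1771)) = 4925 + (-717 + 1771) = 4925 + 1054 = 5979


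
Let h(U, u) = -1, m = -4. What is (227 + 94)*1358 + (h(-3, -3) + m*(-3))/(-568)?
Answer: 247601413/568 ≈ 4.3592e+5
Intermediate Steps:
(227 + 94)*1358 + (h(-3, -3) + m*(-3))/(-568) = (227 + 94)*1358 + (-1 - 4*(-3))/(-568) = 321*1358 + (-1 + 12)*(-1/568) = 435918 + 11*(-1/568) = 435918 - 11/568 = 247601413/568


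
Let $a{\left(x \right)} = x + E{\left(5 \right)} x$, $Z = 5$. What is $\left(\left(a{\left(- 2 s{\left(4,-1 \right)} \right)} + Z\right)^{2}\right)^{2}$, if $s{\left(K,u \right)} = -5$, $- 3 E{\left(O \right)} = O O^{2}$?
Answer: $\frac{2108376600625}{81} \approx 2.6029 \cdot 10^{10}$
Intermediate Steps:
$E{\left(O \right)} = - \frac{O^{3}}{3}$ ($E{\left(O \right)} = - \frac{O O^{2}}{3} = - \frac{O^{3}}{3}$)
$a{\left(x \right)} = - \frac{122 x}{3}$ ($a{\left(x \right)} = x + - \frac{5^{3}}{3} x = x + \left(- \frac{1}{3}\right) 125 x = x - \frac{125 x}{3} = - \frac{122 x}{3}$)
$\left(\left(a{\left(- 2 s{\left(4,-1 \right)} \right)} + Z\right)^{2}\right)^{2} = \left(\left(- \frac{122 \left(\left(-2\right) \left(-5\right)\right)}{3} + 5\right)^{2}\right)^{2} = \left(\left(\left(- \frac{122}{3}\right) 10 + 5\right)^{2}\right)^{2} = \left(\left(- \frac{1220}{3} + 5\right)^{2}\right)^{2} = \left(\left(- \frac{1205}{3}\right)^{2}\right)^{2} = \left(\frac{1452025}{9}\right)^{2} = \frac{2108376600625}{81}$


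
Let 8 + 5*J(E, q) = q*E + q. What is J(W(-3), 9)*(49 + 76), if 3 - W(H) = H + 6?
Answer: 25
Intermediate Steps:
W(H) = -3 - H (W(H) = 3 - (H + 6) = 3 - (6 + H) = 3 + (-6 - H) = -3 - H)
J(E, q) = -8/5 + q/5 + E*q/5 (J(E, q) = -8/5 + (q*E + q)/5 = -8/5 + (E*q + q)/5 = -8/5 + (q + E*q)/5 = -8/5 + (q/5 + E*q/5) = -8/5 + q/5 + E*q/5)
J(W(-3), 9)*(49 + 76) = (-8/5 + (1/5)*9 + (1/5)*(-3 - 1*(-3))*9)*(49 + 76) = (-8/5 + 9/5 + (1/5)*(-3 + 3)*9)*125 = (-8/5 + 9/5 + (1/5)*0*9)*125 = (-8/5 + 9/5 + 0)*125 = (1/5)*125 = 25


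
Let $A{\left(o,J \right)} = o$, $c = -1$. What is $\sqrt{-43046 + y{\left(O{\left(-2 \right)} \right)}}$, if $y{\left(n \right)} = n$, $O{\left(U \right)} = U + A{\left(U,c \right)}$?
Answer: $5 i \sqrt{1722} \approx 207.48 i$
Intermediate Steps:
$O{\left(U \right)} = 2 U$ ($O{\left(U \right)} = U + U = 2 U$)
$\sqrt{-43046 + y{\left(O{\left(-2 \right)} \right)}} = \sqrt{-43046 + 2 \left(-2\right)} = \sqrt{-43046 - 4} = \sqrt{-43050} = 5 i \sqrt{1722}$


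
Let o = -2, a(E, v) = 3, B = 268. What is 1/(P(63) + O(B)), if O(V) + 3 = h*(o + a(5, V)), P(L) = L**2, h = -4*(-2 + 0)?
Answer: 1/3974 ≈ 0.00025164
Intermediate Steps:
h = 8 (h = -4*(-2) = 8)
O(V) = 5 (O(V) = -3 + 8*(-2 + 3) = -3 + 8*1 = -3 + 8 = 5)
1/(P(63) + O(B)) = 1/(63**2 + 5) = 1/(3969 + 5) = 1/3974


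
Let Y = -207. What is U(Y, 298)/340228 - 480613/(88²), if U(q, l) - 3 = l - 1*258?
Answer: -40879416693/658681408 ≈ -62.063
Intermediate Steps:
U(q, l) = -255 + l (U(q, l) = 3 + (l - 1*258) = 3 + (l - 258) = 3 + (-258 + l) = -255 + l)
U(Y, 298)/340228 - 480613/(88²) = (-255 + 298)/340228 - 480613/(88²) = 43*(1/340228) - 480613/7744 = 43/340228 - 480613*1/7744 = 43/340228 - 480613/7744 = -40879416693/658681408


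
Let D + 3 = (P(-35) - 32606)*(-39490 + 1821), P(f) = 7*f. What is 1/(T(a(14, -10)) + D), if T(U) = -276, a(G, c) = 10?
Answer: 1/1237464040 ≈ 8.0810e-10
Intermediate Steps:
D = 1237464316 (D = -3 + (7*(-35) - 32606)*(-39490 + 1821) = -3 + (-245 - 32606)*(-37669) = -3 - 32851*(-37669) = -3 + 1237464319 = 1237464316)
1/(T(a(14, -10)) + D) = 1/(-276 + 1237464316) = 1/1237464040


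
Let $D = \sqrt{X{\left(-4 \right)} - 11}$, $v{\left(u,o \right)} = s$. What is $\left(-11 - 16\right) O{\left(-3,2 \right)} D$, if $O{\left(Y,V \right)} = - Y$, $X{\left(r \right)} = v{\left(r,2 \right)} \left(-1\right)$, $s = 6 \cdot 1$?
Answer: $- 81 i \sqrt{17} \approx - 333.97 i$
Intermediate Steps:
$s = 6$
$v{\left(u,o \right)} = 6$
$X{\left(r \right)} = -6$ ($X{\left(r \right)} = 6 \left(-1\right) = -6$)
$D = i \sqrt{17}$ ($D = \sqrt{-6 - 11} = \sqrt{-17} = i \sqrt{17} \approx 4.1231 i$)
$\left(-11 - 16\right) O{\left(-3,2 \right)} D = \left(-11 - 16\right) \left(\left(-1\right) \left(-3\right)\right) i \sqrt{17} = \left(-27\right) 3 i \sqrt{17} = - 81 i \sqrt{17}$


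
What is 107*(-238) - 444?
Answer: -25910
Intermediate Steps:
107*(-238) - 444 = -25466 - 444 = -25910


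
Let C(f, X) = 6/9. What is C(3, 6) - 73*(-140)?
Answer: 30662/3 ≈ 10221.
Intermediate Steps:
C(f, X) = ⅔ (C(f, X) = 6*(⅑) = ⅔)
C(3, 6) - 73*(-140) = ⅔ - 73*(-140) = ⅔ + 10220 = 30662/3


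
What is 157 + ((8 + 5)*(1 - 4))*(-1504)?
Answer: 58813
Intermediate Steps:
157 + ((8 + 5)*(1 - 4))*(-1504) = 157 + (13*(-3))*(-1504) = 157 - 39*(-1504) = 157 + 58656 = 58813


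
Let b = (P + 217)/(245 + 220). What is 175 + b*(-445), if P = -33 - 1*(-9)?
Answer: -902/93 ≈ -9.6989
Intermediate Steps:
P = -24 (P = -33 + 9 = -24)
b = 193/465 (b = (-24 + 217)/(245 + 220) = 193/465 ≈ 0.41505)
175 + b*(-445) = 175 + (193/465)*(-445) = 175 - 17177/93 = -902/93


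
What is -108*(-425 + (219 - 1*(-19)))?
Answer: 20196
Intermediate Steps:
-108*(-425 + (219 - 1*(-19))) = -108*(-425 + (219 + 19)) = -108*(-425 + 238) = -108*(-187) = 20196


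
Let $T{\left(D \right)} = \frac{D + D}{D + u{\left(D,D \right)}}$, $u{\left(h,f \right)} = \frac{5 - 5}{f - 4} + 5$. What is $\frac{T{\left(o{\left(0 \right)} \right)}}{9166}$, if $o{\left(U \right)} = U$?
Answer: $0$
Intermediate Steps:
$u{\left(h,f \right)} = 5$ ($u{\left(h,f \right)} = \frac{0}{-4 + f} + 5 = 0 + 5 = 5$)
$T{\left(D \right)} = \frac{2 D}{5 + D}$ ($T{\left(D \right)} = \frac{D + D}{D + 5} = \frac{2 D}{5 + D}$)
$\frac{T{\left(o{\left(0 \right)} \right)}}{9166} = \frac{2 \cdot 0 \frac{1}{5 + 0}}{9166} = 2 \cdot 0 \cdot \frac{1}{5} \cdot \frac{1}{9166} = 0 \cdot \frac{1}{9166} = 0$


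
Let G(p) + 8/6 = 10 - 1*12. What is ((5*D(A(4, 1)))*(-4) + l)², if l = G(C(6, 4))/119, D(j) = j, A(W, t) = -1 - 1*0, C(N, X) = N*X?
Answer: 50836900/127449 ≈ 398.88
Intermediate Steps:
G(p) = -10/3 (G(p) = -4/3 + (10 - 1*12) = -4/3 + (10 - 12) = -4/3 - 2 = -10/3)
A(W, t) = -1 (A(W, t) = -1 + 0 = -1)
l = -10/357 (l = -10/3/119 = -10/3*1/119 = -10/357 ≈ -0.028011)
((5*D(A(4, 1)))*(-4) + l)² = ((5*(-1))*(-4) - 10/357)² = (-5*(-4) - 10/357)² = (20 - 10/357)² = (7130/357)² = 50836900/127449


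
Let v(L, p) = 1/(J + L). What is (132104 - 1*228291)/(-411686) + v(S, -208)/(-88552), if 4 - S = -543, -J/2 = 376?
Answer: 873049206303/3736700913880 ≈ 0.23364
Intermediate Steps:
J = -752 (J = -2*376 = -752)
S = 547 (S = 4 - 1*(-543) = 4 + 543 = 547)
v(L, p) = 1/(-752 + L)
(132104 - 1*228291)/(-411686) + v(S, -208)/(-88552) = (132104 - 1*228291)/(-411686) + 1/((-752 + 547)*(-88552)) = (132104 - 228291)*(-1/411686) - 1/88552/(-205) = -96187*(-1/411686) - 1/205*(-1/88552) = 96187/411686 + 1/18153160 = 873049206303/3736700913880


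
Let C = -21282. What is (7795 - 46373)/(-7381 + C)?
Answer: 38578/28663 ≈ 1.3459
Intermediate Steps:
(7795 - 46373)/(-7381 + C) = (7795 - 46373)/(-7381 - 21282) = -38578/(-28663) = -38578*(-1/28663) = 38578/28663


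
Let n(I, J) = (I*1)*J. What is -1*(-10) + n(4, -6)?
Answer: -14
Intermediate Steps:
n(I, J) = I*J
-1*(-10) + n(4, -6) = -1*(-10) + 4*(-6) = 10 - 24 = -14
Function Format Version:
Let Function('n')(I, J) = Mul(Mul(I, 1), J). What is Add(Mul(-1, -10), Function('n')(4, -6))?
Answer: -14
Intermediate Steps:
Function('n')(I, J) = Mul(I, J)
Add(Mul(-1, -10), Function('n')(4, -6)) = Add(Mul(-1, -10), Mul(4, -6)) = Add(10, -24) = -14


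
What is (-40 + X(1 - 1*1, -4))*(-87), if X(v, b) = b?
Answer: 3828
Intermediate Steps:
(-40 + X(1 - 1*1, -4))*(-87) = (-40 - 4)*(-87) = -44*(-87) = 3828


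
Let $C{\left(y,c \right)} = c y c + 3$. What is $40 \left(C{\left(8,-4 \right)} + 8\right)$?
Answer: $5560$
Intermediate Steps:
$C{\left(y,c \right)} = 3 + y c^{2}$ ($C{\left(y,c \right)} = y c^{2} + 3 = 3 + y c^{2}$)
$40 \left(C{\left(8,-4 \right)} + 8\right) = 40 \left(\left(3 + 8 \left(-4\right)^{2}\right) + 8\right) = 40 \left(\left(3 + 8 \cdot 16\right) + 8\right) = 40 \left(\left(3 + 128\right) + 8\right) = 40 \left(131 + 8\right) = 40 \cdot 139 = 5560$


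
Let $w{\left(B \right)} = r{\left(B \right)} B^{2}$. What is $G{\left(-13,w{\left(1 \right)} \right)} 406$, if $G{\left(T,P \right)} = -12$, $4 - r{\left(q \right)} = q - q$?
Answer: $-4872$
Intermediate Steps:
$r{\left(q \right)} = 4$ ($r{\left(q \right)} = 4 - \left(q - q\right) = 4 - 0 = 4 + 0 = 4$)
$w{\left(B \right)} = 4 B^{2}$
$G{\left(-13,w{\left(1 \right)} \right)} 406 = \left(-12\right) 406 = -4872$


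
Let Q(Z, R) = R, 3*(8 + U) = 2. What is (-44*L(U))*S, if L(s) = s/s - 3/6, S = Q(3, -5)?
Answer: 110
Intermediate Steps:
U = -22/3 (U = -8 + (⅓)*2 = -8 + ⅔ = -22/3 ≈ -7.3333)
S = -5
L(s) = ½ (L(s) = 1 - 3*⅙ = 1 - ½ = ½)
(-44*L(U))*S = -44*½*(-5) = -22*(-5) = 110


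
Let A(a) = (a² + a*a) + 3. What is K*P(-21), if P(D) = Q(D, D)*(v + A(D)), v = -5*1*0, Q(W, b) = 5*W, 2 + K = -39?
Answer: 3809925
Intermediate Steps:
K = -41 (K = -2 - 39 = -41)
v = 0 (v = -5*0 = 0)
A(a) = 3 + 2*a² (A(a) = (a² + a²) + 3 = 2*a² + 3 = 3 + 2*a²)
P(D) = 5*D*(3 + 2*D²) (P(D) = (5*D)*(0 + (3 + 2*D²)) = (5*D)*(3 + 2*D²) = 5*D*(3 + 2*D²))
K*P(-21) = -41*(10*(-21)³ + 15*(-21)) = -41*(10*(-9261) - 315) = -41*(-92610 - 315) = -41*(-92925) = 3809925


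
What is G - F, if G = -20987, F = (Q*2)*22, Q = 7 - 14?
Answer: -20679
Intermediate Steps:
Q = -7
F = -308 (F = -7*2*22 = -14*22 = -308)
G - F = -20987 - 1*(-308) = -20987 + 308 = -20679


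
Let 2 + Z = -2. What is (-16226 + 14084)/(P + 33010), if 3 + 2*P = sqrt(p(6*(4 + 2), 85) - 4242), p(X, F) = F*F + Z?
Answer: -141408414/2179120655 + 6426*sqrt(331)/2179120655 ≈ -0.064839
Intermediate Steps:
Z = -4 (Z = -2 - 2 = -4)
p(X, F) = -4 + F**2 (p(X, F) = F*F - 4 = F**2 - 4 = -4 + F**2)
P = -3/2 + 3*sqrt(331)/2 (P = -3/2 + sqrt((-4 + 85**2) - 4242)/2 = -3/2 + sqrt((-4 + 7225) - 4242)/2 = -3/2 + sqrt(7221 - 4242)/2 = -3/2 + sqrt(2979)/2 = -3/2 + (3*sqrt(331))/2 = -3/2 + 3*sqrt(331)/2 ≈ 25.790)
(-16226 + 14084)/(P + 33010) = (-16226 + 14084)/((-3/2 + 3*sqrt(331)/2) + 33010) = -2142/(66017/2 + 3*sqrt(331)/2)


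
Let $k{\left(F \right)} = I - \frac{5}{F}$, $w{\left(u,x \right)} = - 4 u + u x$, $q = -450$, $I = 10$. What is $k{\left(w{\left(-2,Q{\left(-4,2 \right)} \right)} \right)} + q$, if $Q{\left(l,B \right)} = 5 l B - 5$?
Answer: $- \frac{43125}{98} \approx -440.05$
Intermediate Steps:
$Q{\left(l,B \right)} = -5 + 5 B l$ ($Q{\left(l,B \right)} = 5 B l - 5 = -5 + 5 B l$)
$k{\left(F \right)} = 10 - \frac{5}{F}$
$k{\left(w{\left(-2,Q{\left(-4,2 \right)} \right)} \right)} + q = \left(10 - \frac{5}{\left(-2\right) \left(-4 + \left(-5 + 5 \cdot 2 \left(-4\right)\right)\right)}\right) - 450 = \left(10 - \frac{5}{\left(-2\right) \left(-4 - 45\right)}\right) - 450 = \left(10 - \frac{5}{\left(-2\right) \left(-49\right)}\right) - 450 = \left(10 - \frac{5}{98}\right) - 450 = \frac{975}{98} - 450 = - \frac{43125}{98}$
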